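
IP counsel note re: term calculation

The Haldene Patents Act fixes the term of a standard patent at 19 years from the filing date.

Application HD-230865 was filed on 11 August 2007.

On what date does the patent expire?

Filing date + 19 years → 11 August 2026.

2026-08-11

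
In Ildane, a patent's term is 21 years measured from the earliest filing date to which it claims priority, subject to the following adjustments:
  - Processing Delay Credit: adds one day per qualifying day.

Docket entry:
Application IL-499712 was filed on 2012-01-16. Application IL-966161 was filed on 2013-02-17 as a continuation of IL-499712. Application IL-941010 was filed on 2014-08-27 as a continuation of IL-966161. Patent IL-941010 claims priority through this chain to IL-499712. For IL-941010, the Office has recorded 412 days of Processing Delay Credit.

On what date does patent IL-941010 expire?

2034-03-04

Earliest priority filing: 16 January 2012.
Base term: 16 January 2012 + 21 years → 16 January 2033.
Processing Delay Credit: +412 days → 4 March 2034.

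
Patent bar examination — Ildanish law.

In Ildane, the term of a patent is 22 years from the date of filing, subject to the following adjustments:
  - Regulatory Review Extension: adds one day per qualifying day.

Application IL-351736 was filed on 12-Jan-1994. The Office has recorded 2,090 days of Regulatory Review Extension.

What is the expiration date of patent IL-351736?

2021-10-02

Base term: filing date + 22 years → 12 January 2016.
Regulatory Review Extension: +2090 days → 2 October 2021.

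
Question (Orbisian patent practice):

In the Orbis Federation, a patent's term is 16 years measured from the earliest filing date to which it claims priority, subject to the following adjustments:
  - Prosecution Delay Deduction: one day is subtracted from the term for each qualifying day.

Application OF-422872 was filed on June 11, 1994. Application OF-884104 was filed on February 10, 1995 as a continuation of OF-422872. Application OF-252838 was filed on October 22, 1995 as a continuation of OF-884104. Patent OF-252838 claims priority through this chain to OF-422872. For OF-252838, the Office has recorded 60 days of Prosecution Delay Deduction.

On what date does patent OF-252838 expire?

2010-04-12

Earliest priority filing: 11 June 1994.
Base term: 11 June 1994 + 16 years → 11 June 2010.
Prosecution Delay Deduction: −60 days → 12 April 2010.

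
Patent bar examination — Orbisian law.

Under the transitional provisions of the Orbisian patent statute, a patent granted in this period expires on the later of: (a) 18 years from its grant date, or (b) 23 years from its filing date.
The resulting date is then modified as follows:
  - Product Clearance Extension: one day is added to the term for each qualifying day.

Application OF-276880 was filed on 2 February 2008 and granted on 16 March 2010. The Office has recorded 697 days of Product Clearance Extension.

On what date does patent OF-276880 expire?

2032-12-30

(a) grant + 18 years → 16 March 2028.
(b) filing + 23 years → 2 February 2031.
Later of the two: 2 February 2031.
Product Clearance Extension: +697 days → 30 December 2032.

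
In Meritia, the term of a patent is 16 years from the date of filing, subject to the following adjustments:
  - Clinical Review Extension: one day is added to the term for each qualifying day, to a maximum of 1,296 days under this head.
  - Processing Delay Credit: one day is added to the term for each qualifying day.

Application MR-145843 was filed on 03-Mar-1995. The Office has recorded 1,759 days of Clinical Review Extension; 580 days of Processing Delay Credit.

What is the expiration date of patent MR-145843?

2016-04-21

Base term: filing date + 16 years → 3 March 2011.
Clinical Review Extension: 1759 days claimed exceeds the 1296-day cap, so +1296 days → 19 September 2014.
Processing Delay Credit: +580 days → 21 April 2016.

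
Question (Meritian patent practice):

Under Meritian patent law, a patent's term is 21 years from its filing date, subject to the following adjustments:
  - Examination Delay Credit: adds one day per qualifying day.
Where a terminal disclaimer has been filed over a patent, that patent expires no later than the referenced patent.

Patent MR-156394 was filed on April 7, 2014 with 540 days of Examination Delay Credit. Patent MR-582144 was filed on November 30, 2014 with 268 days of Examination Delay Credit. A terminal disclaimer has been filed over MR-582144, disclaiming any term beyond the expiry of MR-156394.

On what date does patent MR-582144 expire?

2036-08-24

Natural term of MR-582144:
  Base: filing + 21 years → 30 November 2035.
  Examination Delay Credit: +268 days → 24 August 2036.
Expiry of referenced patent MR-156394:
  Base: filing + 21 years → 7 April 2035.
  Examination Delay Credit: +540 days → 28 September 2036.
Terminal disclaimer: MR-582144 expires on the earlier of 24 August 2036 and 28 September 2036.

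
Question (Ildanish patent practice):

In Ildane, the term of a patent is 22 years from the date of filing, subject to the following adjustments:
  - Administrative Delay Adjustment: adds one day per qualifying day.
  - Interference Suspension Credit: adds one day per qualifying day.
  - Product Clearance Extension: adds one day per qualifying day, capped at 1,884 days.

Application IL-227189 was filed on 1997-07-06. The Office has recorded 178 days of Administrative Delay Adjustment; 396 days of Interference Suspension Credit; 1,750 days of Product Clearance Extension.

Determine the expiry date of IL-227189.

Base term: filing date + 22 years → 6 July 2019.
Administrative Delay Adjustment: +178 days → 31 December 2019.
Interference Suspension Credit: +396 days → 30 January 2021.
Product Clearance Extension: 1750 days (within the 1884-day cap) → +1750 days → 15 November 2025.

2025-11-15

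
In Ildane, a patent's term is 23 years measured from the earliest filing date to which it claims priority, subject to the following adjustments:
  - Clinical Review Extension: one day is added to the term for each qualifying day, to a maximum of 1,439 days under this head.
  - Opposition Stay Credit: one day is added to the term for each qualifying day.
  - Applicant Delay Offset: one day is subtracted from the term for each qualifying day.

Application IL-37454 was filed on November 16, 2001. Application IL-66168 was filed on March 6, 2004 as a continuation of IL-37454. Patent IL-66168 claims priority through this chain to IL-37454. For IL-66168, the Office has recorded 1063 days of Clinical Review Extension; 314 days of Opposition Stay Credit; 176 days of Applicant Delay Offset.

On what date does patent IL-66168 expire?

March 1, 2028

Earliest priority filing: 16 November 2001.
Base term: 16 November 2001 + 23 years → 16 November 2024.
Clinical Review Extension: 1063 days (within the 1439-day cap) → +1063 days → 15 October 2027.
Opposition Stay Credit: +314 days → 24 August 2028.
Applicant Delay Offset: −176 days → 1 March 2028.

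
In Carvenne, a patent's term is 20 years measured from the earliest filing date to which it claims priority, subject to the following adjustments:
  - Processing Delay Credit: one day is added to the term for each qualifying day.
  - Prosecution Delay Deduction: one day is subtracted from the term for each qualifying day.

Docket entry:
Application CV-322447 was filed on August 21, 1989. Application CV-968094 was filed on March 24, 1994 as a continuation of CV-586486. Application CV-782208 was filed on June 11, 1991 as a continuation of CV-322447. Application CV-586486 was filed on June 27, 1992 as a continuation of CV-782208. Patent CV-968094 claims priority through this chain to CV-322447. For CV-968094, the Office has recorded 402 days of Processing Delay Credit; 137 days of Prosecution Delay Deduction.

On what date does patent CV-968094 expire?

2010-05-13

Earliest priority filing: 21 August 1989.
Base term: 21 August 1989 + 20 years → 21 August 2009.
Processing Delay Credit: +402 days → 27 September 2010.
Prosecution Delay Deduction: −137 days → 13 May 2010.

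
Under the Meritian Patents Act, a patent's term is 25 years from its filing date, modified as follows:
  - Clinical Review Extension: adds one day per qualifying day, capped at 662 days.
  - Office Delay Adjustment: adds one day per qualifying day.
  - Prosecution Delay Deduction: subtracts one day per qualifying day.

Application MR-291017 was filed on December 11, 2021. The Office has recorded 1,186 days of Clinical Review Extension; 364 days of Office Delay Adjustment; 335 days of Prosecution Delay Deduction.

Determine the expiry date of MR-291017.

Base term: filing date + 25 years → 11 December 2046.
Clinical Review Extension: 1186 days claimed exceeds the 662-day cap, so +662 days → 3 October 2048.
Office Delay Adjustment: +364 days → 2 October 2049.
Prosecution Delay Deduction: −335 days → 1 November 2048.

2048-11-01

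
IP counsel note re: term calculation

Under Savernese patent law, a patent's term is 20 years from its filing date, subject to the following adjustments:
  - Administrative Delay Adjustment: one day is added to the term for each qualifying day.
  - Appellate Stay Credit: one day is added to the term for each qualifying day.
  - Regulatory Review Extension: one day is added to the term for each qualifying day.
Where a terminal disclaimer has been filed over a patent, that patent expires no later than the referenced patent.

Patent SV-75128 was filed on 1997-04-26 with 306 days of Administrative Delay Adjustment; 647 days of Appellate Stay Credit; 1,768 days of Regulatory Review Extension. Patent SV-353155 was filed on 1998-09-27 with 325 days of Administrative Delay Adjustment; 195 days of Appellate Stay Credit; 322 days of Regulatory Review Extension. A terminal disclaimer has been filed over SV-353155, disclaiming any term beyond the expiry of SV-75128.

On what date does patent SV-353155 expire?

Natural term of SV-353155:
  Base: filing + 20 years → 27 September 2018.
  Administrative Delay Adjustment: +325 days → 18 August 2019.
  Appellate Stay Credit: +195 days → 29 February 2020.
  Regulatory Review Extension: +322 days → 16 January 2021.
Expiry of referenced patent SV-75128:
  Base: filing + 20 years → 26 April 2017.
  Administrative Delay Adjustment: +306 days → 26 February 2018.
  Appellate Stay Credit: +647 days → 5 December 2019.
  Regulatory Review Extension: +1768 days → 7 October 2024.
Terminal disclaimer: SV-353155 expires on the earlier of 16 January 2021 and 7 October 2024.

2021-01-16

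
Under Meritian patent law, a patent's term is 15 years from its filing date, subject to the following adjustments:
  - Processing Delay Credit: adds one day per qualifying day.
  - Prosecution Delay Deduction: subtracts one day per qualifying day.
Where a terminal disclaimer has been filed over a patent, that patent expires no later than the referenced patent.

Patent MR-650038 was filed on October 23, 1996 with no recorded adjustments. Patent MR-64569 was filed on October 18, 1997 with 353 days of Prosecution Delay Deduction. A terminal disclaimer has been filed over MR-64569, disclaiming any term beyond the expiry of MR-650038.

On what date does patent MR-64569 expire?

Natural term of MR-64569:
  Base: filing + 15 years → 18 October 2012.
  Prosecution Delay Deduction: −353 days → 31 October 2011.
Expiry of referenced patent MR-650038:
  Base: filing + 15 years → 23 October 2011.
Terminal disclaimer: MR-64569 expires on the earlier of 31 October 2011 and 23 October 2011.

October 23, 2011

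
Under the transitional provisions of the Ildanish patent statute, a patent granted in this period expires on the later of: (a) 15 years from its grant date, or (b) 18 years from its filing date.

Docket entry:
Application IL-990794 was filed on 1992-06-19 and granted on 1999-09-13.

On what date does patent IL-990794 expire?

(a) grant + 15 years → 13 September 2014.
(b) filing + 18 years → 19 June 2010.
Later of the two: 13 September 2014.

September 13, 2014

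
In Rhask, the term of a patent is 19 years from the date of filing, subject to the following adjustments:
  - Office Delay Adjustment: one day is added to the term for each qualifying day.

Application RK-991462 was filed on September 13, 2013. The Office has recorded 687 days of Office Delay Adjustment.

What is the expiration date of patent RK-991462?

2034-08-01

Base term: filing date + 19 years → 13 September 2032.
Office Delay Adjustment: +687 days → 1 August 2034.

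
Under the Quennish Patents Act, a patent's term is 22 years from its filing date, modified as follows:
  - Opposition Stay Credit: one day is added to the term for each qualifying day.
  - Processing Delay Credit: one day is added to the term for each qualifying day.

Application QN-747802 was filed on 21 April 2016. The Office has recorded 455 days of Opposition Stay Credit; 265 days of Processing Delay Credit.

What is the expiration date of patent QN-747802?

Base term: filing date + 22 years → 21 April 2038.
Opposition Stay Credit: +455 days → 20 July 2039.
Processing Delay Credit: +265 days → 10 April 2040.

April 10, 2040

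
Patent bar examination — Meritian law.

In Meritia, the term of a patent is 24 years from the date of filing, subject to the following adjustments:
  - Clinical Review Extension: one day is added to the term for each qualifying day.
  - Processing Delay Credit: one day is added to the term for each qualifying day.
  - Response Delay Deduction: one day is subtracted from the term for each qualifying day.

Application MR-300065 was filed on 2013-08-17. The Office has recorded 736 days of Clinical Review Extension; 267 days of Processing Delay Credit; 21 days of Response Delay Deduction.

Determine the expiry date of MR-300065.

2040-04-25

Base term: filing date + 24 years → 17 August 2037.
Clinical Review Extension: +736 days → 23 August 2039.
Processing Delay Credit: +267 days → 16 May 2040.
Response Delay Deduction: −21 days → 25 April 2040.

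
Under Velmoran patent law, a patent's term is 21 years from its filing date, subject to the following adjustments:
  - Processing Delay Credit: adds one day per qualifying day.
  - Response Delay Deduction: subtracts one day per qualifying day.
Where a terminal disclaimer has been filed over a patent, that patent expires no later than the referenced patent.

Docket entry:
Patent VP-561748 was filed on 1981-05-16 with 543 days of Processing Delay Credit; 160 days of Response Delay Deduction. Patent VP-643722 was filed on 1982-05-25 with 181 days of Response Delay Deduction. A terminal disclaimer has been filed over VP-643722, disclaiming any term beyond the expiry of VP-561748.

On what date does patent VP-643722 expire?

November 25, 2002

Natural term of VP-643722:
  Base: filing + 21 years → 25 May 2003.
  Response Delay Deduction: −181 days → 25 November 2002.
Expiry of referenced patent VP-561748:
  Base: filing + 21 years → 16 May 2002.
  Processing Delay Credit: +543 days → 10 November 2003.
  Response Delay Deduction: −160 days → 3 June 2003.
Terminal disclaimer: VP-643722 expires on the earlier of 25 November 2002 and 3 June 2003.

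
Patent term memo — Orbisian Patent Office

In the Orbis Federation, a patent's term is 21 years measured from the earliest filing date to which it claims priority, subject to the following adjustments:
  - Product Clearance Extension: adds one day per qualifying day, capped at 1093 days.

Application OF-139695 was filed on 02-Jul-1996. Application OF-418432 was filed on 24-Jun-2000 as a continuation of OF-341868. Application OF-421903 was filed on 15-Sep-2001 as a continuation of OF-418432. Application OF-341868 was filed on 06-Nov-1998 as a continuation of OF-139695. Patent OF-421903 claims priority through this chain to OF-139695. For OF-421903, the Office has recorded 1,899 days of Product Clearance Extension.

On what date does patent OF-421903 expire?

Earliest priority filing: 2 July 1996.
Base term: 2 July 1996 + 21 years → 2 July 2017.
Product Clearance Extension: 1899 days claimed exceeds the 1093-day cap, so +1093 days → 29 June 2020.

2020-06-29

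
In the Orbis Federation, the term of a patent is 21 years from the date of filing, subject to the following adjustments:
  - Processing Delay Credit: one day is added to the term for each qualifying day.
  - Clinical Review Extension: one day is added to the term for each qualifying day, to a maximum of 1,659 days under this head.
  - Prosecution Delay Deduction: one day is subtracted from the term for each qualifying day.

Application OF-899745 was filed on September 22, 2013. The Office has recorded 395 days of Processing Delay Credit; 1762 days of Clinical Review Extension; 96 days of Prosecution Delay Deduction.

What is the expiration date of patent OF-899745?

Base term: filing date + 21 years → 22 September 2034.
Processing Delay Credit: +395 days → 22 October 2035.
Clinical Review Extension: 1762 days claimed exceeds the 1659-day cap, so +1659 days → 7 May 2040.
Prosecution Delay Deduction: −96 days → 1 February 2040.

February 1, 2040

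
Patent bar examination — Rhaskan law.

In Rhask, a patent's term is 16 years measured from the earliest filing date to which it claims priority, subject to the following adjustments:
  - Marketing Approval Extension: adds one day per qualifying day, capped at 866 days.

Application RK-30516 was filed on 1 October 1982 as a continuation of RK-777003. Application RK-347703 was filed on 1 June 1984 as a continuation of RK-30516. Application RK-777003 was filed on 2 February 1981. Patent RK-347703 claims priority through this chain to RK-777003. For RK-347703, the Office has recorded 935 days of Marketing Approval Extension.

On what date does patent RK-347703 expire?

1999-06-18

Earliest priority filing: 2 February 1981.
Base term: 2 February 1981 + 16 years → 2 February 1997.
Marketing Approval Extension: 935 days claimed exceeds the 866-day cap, so +866 days → 18 June 1999.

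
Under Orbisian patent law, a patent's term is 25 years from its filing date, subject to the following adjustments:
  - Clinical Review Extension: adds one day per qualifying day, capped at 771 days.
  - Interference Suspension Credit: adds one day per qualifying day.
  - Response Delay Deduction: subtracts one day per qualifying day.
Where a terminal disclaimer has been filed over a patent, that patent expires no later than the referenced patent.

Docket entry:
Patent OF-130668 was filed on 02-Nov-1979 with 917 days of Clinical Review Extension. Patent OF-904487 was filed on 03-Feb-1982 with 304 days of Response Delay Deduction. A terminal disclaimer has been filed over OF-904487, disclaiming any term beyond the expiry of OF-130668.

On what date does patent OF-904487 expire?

Natural term of OF-904487:
  Base: filing + 25 years → 3 February 2007.
  Response Delay Deduction: −304 days → 5 April 2006.
Expiry of referenced patent OF-130668:
  Base: filing + 25 years → 2 November 2004.
  Clinical Review Extension: 917 days claimed exceeds the 771-day cap, so +771 days → 13 December 2006.
Terminal disclaimer: OF-904487 expires on the earlier of 5 April 2006 and 13 December 2006.

April 5, 2006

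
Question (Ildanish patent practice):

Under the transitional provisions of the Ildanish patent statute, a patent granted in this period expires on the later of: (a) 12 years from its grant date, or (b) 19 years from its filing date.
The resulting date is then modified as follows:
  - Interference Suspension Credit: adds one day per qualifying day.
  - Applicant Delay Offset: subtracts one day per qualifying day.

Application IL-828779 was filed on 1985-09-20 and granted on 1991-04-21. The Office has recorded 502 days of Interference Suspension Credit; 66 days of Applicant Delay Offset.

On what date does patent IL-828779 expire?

(a) grant + 12 years → 21 April 2003.
(b) filing + 19 years → 20 September 2004.
Later of the two: 20 September 2004.
Interference Suspension Credit: +502 days → 4 February 2006.
Applicant Delay Offset: −66 days → 30 November 2005.

November 30, 2005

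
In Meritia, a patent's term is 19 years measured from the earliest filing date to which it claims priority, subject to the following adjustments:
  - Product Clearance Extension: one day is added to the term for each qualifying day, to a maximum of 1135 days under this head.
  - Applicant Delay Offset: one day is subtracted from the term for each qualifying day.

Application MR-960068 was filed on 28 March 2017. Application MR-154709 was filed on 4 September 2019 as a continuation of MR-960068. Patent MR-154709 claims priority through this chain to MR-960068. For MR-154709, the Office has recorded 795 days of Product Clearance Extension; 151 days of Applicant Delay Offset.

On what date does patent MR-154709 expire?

2038-01-01

Earliest priority filing: 28 March 2017.
Base term: 28 March 2017 + 19 years → 28 March 2036.
Product Clearance Extension: 795 days (within the 1135-day cap) → +795 days → 1 June 2038.
Applicant Delay Offset: −151 days → 1 January 2038.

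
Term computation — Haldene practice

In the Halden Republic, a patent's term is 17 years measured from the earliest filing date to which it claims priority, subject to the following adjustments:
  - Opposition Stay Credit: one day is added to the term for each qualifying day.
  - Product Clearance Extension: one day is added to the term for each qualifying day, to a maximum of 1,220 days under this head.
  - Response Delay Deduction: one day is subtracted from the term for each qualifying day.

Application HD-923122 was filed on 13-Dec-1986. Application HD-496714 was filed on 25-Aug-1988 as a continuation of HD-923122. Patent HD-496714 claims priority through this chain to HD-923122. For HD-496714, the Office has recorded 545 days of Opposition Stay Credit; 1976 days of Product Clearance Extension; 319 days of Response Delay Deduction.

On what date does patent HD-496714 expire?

Earliest priority filing: 13 December 1986.
Base term: 13 December 1986 + 17 years → 13 December 2003.
Opposition Stay Credit: +545 days → 10 June 2005.
Product Clearance Extension: 1976 days claimed exceeds the 1220-day cap, so +1220 days → 12 October 2008.
Response Delay Deduction: −319 days → 28 November 2007.

2007-11-28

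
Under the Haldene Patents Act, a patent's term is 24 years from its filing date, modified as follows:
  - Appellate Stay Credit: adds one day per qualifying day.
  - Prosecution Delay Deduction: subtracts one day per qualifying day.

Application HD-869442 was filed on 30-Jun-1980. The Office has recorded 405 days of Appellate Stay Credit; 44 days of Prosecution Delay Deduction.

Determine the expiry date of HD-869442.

2005-06-26

Base term: filing date + 24 years → 30 June 2004.
Appellate Stay Credit: +405 days → 9 August 2005.
Prosecution Delay Deduction: −44 days → 26 June 2005.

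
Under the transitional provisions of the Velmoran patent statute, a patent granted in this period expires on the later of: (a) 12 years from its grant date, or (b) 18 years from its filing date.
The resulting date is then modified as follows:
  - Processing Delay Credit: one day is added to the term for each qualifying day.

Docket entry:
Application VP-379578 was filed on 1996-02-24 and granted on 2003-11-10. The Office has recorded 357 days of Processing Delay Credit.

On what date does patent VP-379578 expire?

November 1, 2016

(a) grant + 12 years → 10 November 2015.
(b) filing + 18 years → 24 February 2014.
Later of the two: 10 November 2015.
Processing Delay Credit: +357 days → 1 November 2016.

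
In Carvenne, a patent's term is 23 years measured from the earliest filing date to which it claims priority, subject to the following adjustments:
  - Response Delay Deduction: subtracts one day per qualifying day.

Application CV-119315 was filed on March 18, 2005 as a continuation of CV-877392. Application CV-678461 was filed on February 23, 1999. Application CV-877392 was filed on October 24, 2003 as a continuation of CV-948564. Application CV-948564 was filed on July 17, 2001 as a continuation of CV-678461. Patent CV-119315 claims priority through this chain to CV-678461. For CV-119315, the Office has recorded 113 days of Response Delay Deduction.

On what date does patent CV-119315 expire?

Earliest priority filing: 23 February 1999.
Base term: 23 February 1999 + 23 years → 23 February 2022.
Response Delay Deduction: −113 days → 2 November 2021.

November 2, 2021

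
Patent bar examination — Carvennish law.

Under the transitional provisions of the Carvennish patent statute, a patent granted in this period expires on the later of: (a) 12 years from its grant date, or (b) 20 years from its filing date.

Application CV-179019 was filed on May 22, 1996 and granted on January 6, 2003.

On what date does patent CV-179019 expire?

2016-05-22

(a) grant + 12 years → 6 January 2015.
(b) filing + 20 years → 22 May 2016.
Later of the two: 22 May 2016.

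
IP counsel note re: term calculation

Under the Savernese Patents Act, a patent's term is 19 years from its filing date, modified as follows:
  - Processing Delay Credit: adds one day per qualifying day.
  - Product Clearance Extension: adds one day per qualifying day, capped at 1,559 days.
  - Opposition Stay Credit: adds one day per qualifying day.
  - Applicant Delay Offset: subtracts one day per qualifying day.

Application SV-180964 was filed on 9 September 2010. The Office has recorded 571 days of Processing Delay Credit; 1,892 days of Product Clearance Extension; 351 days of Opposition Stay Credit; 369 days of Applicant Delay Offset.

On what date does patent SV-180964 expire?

Base term: filing date + 19 years → 9 September 2029.
Processing Delay Credit: +571 days → 3 April 2031.
Product Clearance Extension: 1892 days claimed exceeds the 1559-day cap, so +1559 days → 10 July 2035.
Opposition Stay Credit: +351 days → 25 June 2036.
Applicant Delay Offset: −369 days → 22 June 2035.

2035-06-22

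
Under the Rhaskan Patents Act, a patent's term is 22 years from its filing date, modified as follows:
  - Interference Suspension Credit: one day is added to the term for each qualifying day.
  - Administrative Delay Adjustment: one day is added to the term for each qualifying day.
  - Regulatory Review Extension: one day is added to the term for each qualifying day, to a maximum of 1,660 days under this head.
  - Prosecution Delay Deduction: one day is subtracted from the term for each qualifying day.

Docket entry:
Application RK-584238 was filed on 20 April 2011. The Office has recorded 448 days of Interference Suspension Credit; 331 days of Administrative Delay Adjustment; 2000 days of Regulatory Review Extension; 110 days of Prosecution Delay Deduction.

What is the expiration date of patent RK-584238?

Base term: filing date + 22 years → 20 April 2033.
Interference Suspension Credit: +448 days → 12 July 2034.
Administrative Delay Adjustment: +331 days → 8 June 2035.
Regulatory Review Extension: 2000 days claimed exceeds the 1660-day cap, so +1660 days → 24 December 2039.
Prosecution Delay Deduction: −110 days → 5 September 2039.

September 5, 2039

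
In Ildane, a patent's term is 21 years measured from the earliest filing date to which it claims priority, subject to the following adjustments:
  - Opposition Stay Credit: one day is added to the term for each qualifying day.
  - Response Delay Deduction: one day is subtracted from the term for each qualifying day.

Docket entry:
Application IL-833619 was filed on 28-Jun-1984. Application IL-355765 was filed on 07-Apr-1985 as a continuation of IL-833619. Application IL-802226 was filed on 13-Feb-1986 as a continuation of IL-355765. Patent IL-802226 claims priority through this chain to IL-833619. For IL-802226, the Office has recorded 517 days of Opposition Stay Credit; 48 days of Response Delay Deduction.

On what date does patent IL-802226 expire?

October 10, 2006

Earliest priority filing: 28 June 1984.
Base term: 28 June 1984 + 21 years → 28 June 2005.
Opposition Stay Credit: +517 days → 27 November 2006.
Response Delay Deduction: −48 days → 10 October 2006.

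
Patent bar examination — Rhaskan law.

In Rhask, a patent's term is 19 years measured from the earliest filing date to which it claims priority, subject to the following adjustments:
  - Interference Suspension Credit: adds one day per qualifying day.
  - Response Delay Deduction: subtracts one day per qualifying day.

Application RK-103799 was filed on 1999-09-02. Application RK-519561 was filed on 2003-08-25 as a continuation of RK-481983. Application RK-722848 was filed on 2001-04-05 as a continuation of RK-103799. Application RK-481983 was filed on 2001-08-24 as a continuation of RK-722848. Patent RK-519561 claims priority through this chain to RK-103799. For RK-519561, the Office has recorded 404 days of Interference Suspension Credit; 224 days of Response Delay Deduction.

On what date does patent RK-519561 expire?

Earliest priority filing: 2 September 1999.
Base term: 2 September 1999 + 19 years → 2 September 2018.
Interference Suspension Credit: +404 days → 11 October 2019.
Response Delay Deduction: −224 days → 1 March 2019.

March 1, 2019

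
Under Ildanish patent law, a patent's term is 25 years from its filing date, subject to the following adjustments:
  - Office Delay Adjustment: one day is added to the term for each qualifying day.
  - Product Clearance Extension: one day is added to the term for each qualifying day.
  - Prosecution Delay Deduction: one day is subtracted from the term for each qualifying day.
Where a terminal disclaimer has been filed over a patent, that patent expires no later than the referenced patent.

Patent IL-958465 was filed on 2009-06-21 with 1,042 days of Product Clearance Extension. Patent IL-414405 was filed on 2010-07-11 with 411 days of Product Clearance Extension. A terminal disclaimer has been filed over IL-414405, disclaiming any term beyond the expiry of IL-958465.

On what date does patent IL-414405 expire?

Natural term of IL-414405:
  Base: filing + 25 years → 11 July 2035.
  Product Clearance Extension: +411 days → 25 August 2036.
Expiry of referenced patent IL-958465:
  Base: filing + 25 years → 21 June 2034.
  Product Clearance Extension: +1042 days → 28 April 2037.
Terminal disclaimer: IL-414405 expires on the earlier of 25 August 2036 and 28 April 2037.

2036-08-25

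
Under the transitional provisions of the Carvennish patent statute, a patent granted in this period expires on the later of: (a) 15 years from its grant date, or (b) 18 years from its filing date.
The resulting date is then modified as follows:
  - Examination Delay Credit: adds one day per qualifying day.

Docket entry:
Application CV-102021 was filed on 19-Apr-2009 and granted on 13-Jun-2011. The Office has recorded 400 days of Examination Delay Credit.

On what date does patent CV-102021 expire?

2028-05-23

(a) grant + 15 years → 13 June 2026.
(b) filing + 18 years → 19 April 2027.
Later of the two: 19 April 2027.
Examination Delay Credit: +400 days → 23 May 2028.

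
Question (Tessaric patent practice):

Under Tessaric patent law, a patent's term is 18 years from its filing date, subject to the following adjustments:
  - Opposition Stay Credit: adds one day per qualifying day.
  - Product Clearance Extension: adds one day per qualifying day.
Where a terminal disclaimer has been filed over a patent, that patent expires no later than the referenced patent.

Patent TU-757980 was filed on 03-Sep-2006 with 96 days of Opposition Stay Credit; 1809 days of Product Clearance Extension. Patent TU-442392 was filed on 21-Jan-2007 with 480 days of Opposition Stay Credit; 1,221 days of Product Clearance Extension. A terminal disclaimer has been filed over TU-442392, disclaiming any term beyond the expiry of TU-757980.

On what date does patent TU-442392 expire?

September 18, 2029

Natural term of TU-442392:
  Base: filing + 18 years → 21 January 2025.
  Opposition Stay Credit: +480 days → 16 May 2026.
  Product Clearance Extension: +1221 days → 18 September 2029.
Expiry of referenced patent TU-757980:
  Base: filing + 18 years → 3 September 2024.
  Opposition Stay Credit: +96 days → 8 December 2024.
  Product Clearance Extension: +1809 days → 21 November 2029.
Terminal disclaimer: TU-442392 expires on the earlier of 18 September 2029 and 21 November 2029.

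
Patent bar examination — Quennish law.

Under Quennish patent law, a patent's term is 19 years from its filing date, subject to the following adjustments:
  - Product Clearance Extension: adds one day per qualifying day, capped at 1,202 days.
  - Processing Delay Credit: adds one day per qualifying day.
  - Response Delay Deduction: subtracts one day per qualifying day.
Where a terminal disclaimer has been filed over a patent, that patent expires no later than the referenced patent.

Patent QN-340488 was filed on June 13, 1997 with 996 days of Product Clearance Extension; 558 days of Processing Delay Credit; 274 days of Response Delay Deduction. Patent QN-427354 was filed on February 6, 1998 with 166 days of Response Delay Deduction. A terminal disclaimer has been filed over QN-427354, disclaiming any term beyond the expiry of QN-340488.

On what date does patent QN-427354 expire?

2016-08-24

Natural term of QN-427354:
  Base: filing + 19 years → 6 February 2017.
  Response Delay Deduction: −166 days → 24 August 2016.
Expiry of referenced patent QN-340488:
  Base: filing + 19 years → 13 June 2016.
  Product Clearance Extension: 996 days (within the 1202-day cap) → +996 days → 6 March 2019.
  Processing Delay Credit: +558 days → 14 September 2020.
  Response Delay Deduction: −274 days → 15 December 2019.
Terminal disclaimer: QN-427354 expires on the earlier of 24 August 2016 and 15 December 2019.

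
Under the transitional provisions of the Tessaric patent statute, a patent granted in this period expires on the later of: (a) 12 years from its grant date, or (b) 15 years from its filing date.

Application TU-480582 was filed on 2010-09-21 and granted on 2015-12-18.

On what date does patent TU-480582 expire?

2027-12-18

(a) grant + 12 years → 18 December 2027.
(b) filing + 15 years → 21 September 2025.
Later of the two: 18 December 2027.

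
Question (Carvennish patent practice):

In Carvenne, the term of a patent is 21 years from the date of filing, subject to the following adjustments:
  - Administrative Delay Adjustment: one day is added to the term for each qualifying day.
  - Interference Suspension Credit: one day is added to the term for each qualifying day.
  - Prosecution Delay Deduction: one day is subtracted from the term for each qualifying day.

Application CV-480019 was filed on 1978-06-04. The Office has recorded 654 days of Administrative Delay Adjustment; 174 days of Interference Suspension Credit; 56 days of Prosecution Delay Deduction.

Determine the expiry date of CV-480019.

Base term: filing date + 21 years → 4 June 1999.
Administrative Delay Adjustment: +654 days → 19 March 2001.
Interference Suspension Credit: +174 days → 9 September 2001.
Prosecution Delay Deduction: −56 days → 15 July 2001.

July 15, 2001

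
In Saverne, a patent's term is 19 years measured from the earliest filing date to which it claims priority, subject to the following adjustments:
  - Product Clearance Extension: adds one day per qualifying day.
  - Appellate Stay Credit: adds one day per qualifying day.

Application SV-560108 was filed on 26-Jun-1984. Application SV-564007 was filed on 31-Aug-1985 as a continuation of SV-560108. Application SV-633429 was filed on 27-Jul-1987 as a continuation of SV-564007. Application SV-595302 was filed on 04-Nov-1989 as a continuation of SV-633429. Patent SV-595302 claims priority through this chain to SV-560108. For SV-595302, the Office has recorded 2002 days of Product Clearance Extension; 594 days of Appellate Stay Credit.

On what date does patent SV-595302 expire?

Earliest priority filing: 26 June 1984.
Base term: 26 June 1984 + 19 years → 26 June 2003.
Product Clearance Extension: +2002 days → 18 December 2008.
Appellate Stay Credit: +594 days → 4 August 2010.

2010-08-04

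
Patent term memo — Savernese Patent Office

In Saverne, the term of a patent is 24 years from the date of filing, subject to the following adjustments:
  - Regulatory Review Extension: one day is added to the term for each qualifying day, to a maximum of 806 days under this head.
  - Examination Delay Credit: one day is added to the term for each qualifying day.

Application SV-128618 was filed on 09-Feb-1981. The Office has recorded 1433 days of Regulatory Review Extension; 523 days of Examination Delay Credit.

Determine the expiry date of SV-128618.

September 30, 2008

Base term: filing date + 24 years → 9 February 2005.
Regulatory Review Extension: 1433 days claimed exceeds the 806-day cap, so +806 days → 26 April 2007.
Examination Delay Credit: +523 days → 30 September 2008.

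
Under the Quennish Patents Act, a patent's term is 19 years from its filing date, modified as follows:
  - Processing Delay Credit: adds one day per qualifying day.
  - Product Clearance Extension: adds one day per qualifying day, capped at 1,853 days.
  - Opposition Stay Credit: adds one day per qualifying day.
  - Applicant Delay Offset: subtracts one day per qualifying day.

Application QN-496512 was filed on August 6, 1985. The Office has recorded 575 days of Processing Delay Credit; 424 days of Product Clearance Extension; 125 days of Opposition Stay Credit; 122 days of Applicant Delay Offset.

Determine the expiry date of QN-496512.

May 5, 2007

Base term: filing date + 19 years → 6 August 2004.
Processing Delay Credit: +575 days → 4 March 2006.
Product Clearance Extension: 424 days (within the 1853-day cap) → +424 days → 2 May 2007.
Opposition Stay Credit: +125 days → 4 September 2007.
Applicant Delay Offset: −122 days → 5 May 2007.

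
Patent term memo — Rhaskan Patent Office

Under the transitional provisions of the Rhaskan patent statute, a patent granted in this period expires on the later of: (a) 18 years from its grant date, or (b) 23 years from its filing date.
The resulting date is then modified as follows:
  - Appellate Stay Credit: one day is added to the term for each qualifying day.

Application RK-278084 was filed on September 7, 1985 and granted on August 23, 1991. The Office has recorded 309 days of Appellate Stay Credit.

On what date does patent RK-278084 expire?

2010-06-28

(a) grant + 18 years → 23 August 2009.
(b) filing + 23 years → 7 September 2008.
Later of the two: 23 August 2009.
Appellate Stay Credit: +309 days → 28 June 2010.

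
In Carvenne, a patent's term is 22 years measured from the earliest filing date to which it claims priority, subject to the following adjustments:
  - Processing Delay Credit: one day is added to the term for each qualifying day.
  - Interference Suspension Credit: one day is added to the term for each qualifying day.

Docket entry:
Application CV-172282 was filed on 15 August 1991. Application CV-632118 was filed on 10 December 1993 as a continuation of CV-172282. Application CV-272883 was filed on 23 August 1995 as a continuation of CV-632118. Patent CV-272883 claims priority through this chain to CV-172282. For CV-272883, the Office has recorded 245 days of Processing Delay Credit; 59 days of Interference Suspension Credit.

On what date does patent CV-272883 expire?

Earliest priority filing: 15 August 1991.
Base term: 15 August 1991 + 22 years → 15 August 2013.
Processing Delay Credit: +245 days → 17 April 2014.
Interference Suspension Credit: +59 days → 15 June 2014.

2014-06-15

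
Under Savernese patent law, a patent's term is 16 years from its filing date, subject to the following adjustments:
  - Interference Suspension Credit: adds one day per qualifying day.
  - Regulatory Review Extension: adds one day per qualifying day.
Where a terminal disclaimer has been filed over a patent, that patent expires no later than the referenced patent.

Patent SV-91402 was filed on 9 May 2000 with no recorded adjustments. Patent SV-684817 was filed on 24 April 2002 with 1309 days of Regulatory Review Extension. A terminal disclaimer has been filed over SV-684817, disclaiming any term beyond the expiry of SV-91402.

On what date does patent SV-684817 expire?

Natural term of SV-684817:
  Base: filing + 16 years → 24 April 2018.
  Regulatory Review Extension: +1309 days → 23 November 2021.
Expiry of referenced patent SV-91402:
  Base: filing + 16 years → 9 May 2016.
Terminal disclaimer: SV-684817 expires on the earlier of 23 November 2021 and 9 May 2016.

2016-05-09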